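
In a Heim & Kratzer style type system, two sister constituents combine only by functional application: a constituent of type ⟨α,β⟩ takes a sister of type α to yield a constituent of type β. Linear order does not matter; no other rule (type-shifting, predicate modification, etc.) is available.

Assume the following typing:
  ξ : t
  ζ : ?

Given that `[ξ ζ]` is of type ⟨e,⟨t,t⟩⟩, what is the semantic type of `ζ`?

For [ξ ζ] to have type ⟨e,⟨t,t⟩⟩ with ξ of type t, ζ must be the function: ζ : ⟨t,⟨e,⟨t,t⟩⟩⟩.

⟨t,⟨e,⟨t,t⟩⟩⟩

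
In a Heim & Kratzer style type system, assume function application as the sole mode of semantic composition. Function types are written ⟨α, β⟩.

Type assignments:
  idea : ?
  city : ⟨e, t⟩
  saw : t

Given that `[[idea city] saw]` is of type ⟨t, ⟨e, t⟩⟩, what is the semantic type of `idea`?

⟨⟨e, t⟩, ⟨t, ⟨t, ⟨e, t⟩⟩⟩⟩

[[idea city] saw] is required to be ⟨t, ⟨e, t⟩⟩. saw : t cannot yield ⟨t, ⟨e, t⟩⟩ as functor, so [idea city] : ⟨t, ⟨t, ⟨e, t⟩⟩⟩.
[idea city] is required to be ⟨t, ⟨t, ⟨e, t⟩⟩⟩. city : ⟨e, t⟩ cannot yield ⟨t, ⟨t, ⟨e, t⟩⟩⟩ as functor, so idea : ⟨⟨e, t⟩, ⟨t, ⟨t, ⟨e, t⟩⟩⟩⟩.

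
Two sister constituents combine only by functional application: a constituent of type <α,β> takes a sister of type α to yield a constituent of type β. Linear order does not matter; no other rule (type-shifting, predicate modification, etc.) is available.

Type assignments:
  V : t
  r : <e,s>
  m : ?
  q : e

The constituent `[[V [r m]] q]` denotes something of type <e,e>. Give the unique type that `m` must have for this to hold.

<<e,s>,<t,<e,<e,e>>>>

For [[V [r m]] q] to have type <e,e> with q of type e, [V [r m]] must be the function: [V [r m]] : <e,<e,e>>.
For [V [r m]] to have type <e,<e,e>> with V of type t, [r m] must be the function: [r m] : <t,<e,<e,e>>>.
For [r m] to have type <t,<e,<e,e>>> with r of type <e,s>, m must be the function: m : <<e,s>,<t,<e,<e,e>>>>.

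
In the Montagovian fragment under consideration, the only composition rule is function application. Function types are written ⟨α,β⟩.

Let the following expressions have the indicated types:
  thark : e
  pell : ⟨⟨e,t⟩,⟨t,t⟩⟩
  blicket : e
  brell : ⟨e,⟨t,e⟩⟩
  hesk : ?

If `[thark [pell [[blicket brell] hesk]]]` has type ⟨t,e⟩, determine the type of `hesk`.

[thark [pell [[blicket brell] hesk]]] is required to be ⟨t,e⟩. thark : e cannot yield ⟨t,e⟩ as functor, so [pell [[blicket brell] hesk]] : ⟨e,⟨t,e⟩⟩.
[pell [[blicket brell] hesk]] is required to be ⟨e,⟨t,e⟩⟩. pell : ⟨⟨e,t⟩,⟨t,t⟩⟩ cannot yield ⟨e,⟨t,e⟩⟩ as functor, so [[blicket brell] hesk] : ⟨⟨⟨e,t⟩,⟨t,t⟩⟩,⟨e,⟨t,e⟩⟩⟩.
[[blicket brell] hesk] is required to be ⟨⟨⟨e,t⟩,⟨t,t⟩⟩,⟨e,⟨t,e⟩⟩⟩. [blicket brell] : ⟨t,e⟩ cannot yield ⟨⟨⟨e,t⟩,⟨t,t⟩⟩,⟨e,⟨t,e⟩⟩⟩ as functor, so hesk : ⟨⟨t,e⟩,⟨⟨⟨e,t⟩,⟨t,t⟩⟩,⟨e,⟨t,e⟩⟩⟩⟩.

⟨⟨t,e⟩,⟨⟨⟨e,t⟩,⟨t,t⟩⟩,⟨e,⟨t,e⟩⟩⟩⟩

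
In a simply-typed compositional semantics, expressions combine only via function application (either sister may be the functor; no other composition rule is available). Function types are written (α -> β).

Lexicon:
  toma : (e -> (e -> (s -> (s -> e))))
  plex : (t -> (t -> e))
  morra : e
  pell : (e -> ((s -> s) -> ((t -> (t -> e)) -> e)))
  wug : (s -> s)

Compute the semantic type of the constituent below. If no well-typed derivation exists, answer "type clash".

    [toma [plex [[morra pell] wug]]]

(e -> (s -> (s -> e)))

[morra pell]: (e -> ((s -> s) -> ((t -> (t -> e)) -> e))) applied to e yields ((s -> s) -> ((t -> (t -> e)) -> e)).
[[morra pell] wug]: ((s -> s) -> ((t -> (t -> e)) -> e)) applied to (s -> s) yields ((t -> (t -> e)) -> e).
[plex [[morra pell] wug]]: ((t -> (t -> e)) -> e) applied to (t -> (t -> e)) yields e.
[toma [plex [[morra pell] wug]]]: (e -> (e -> (s -> (s -> e)))) applied to e yields (e -> (s -> (s -> e))).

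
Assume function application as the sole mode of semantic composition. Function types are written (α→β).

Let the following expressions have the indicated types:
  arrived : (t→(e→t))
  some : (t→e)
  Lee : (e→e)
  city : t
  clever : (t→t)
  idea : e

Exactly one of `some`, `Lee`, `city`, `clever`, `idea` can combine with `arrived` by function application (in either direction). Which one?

some : (t→e) — neither side's domain matches the other.
Lee : (e→e) — neither side's domain matches the other.
city — combines: arrived : (t→(e→t)) takes city : t as argument, giving (e→t).
clever : (t→t) — neither side's domain matches the other.
idea : e — neither side's domain matches the other.

city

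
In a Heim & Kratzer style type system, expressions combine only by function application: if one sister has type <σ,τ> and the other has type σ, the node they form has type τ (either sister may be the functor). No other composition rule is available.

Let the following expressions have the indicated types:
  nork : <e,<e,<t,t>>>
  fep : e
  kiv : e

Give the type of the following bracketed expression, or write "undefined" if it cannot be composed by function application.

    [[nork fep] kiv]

[nork fep]: nork is <e,<e,<t,t>>>, fep is e; result <e,<t,t>>.
[[nork fep] kiv]: [nork fep] is <e,<t,t>>, kiv is e; result <t,t>.

<t,t>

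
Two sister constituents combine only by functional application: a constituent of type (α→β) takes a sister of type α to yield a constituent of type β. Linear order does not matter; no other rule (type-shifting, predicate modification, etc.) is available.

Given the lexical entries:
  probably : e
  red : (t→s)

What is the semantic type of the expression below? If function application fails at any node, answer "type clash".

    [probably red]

[probably red]: e with (t→s) — neither is a function whose domain matches the other; composition fails here.

type clash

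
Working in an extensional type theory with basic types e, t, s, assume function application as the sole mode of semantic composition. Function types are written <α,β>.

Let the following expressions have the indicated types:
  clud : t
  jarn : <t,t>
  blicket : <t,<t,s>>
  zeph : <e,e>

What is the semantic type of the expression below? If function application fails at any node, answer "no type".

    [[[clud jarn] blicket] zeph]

At [clud jarn], jarn : <t,t> takes clud : t, giving t.
At [[clud jarn] blicket], blicket : <t,<t,s>> takes [clud jarn] : t, giving <t,s>.
At [[[clud jarn] blicket] zeph]: neither <t,s> nor <e,e> can take the other as argument; the node is ill-typed.

no type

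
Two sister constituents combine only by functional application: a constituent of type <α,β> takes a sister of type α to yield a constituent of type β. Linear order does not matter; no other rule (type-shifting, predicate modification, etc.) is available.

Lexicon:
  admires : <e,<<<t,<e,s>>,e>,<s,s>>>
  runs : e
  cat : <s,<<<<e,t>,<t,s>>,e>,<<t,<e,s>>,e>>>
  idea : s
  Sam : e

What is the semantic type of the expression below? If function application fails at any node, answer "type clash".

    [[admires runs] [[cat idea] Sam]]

type clash

[admires runs]: admires is <e,<<<t,<e,s>>,e>,<s,s>>>, runs is e; result <<<t,<e,s>>,e>,<s,s>>.
[cat idea]: cat is <s,<<<<e,t>,<t,s>>,e>,<<t,<e,s>>,e>>>, idea is s; result <<<<e,t>,<t,s>>,e>,<<t,<e,s>>,e>>.
[[cat idea] Sam]: <<<<e,t>,<t,s>>,e>,<<t,<e,s>>,e>> and e cannot combine by function application — type clash.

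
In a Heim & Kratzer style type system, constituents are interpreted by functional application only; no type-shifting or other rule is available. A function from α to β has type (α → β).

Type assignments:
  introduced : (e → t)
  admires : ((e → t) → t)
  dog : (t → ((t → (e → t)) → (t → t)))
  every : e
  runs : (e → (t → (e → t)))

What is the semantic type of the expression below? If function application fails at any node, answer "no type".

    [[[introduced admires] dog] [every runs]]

(t → t)

[introduced admires]: admires is ((e → t) → t), introduced is (e → t); result t.
[[introduced admires] dog]: dog is (t → ((t → (e → t)) → (t → t))), [introduced admires] is t; result ((t → (e → t)) → (t → t)).
[every runs]: runs is (e → (t → (e → t))), every is e; result (t → (e → t)).
[[[introduced admires] dog] [every runs]]: [[introduced admires] dog] is ((t → (e → t)) → (t → t)), [every runs] is (t → (e → t)); result (t → t).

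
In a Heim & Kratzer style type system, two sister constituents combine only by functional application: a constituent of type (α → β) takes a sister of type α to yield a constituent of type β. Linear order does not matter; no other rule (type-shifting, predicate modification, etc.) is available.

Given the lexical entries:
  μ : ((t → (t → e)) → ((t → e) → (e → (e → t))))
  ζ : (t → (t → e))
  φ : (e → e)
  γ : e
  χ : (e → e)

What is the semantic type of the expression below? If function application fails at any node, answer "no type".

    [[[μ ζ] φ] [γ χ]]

[μ ζ] — μ of type ((t → (t → e)) → ((t → e) → (e → (e → t)))) combines with ζ of type (t → (t → e)): type ((t → e) → (e → (e → t))).
[[μ ζ] φ]: ((t → e) → (e → (e → t))) and (e → e) cannot combine by function application — type clash.

no type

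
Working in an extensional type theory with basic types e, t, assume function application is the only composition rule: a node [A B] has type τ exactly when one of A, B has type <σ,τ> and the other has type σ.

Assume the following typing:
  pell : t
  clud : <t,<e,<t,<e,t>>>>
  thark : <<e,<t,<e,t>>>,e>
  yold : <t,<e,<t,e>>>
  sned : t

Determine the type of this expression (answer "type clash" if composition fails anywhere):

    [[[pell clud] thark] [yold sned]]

<t,e>

[pell clud]: clud is <t,<e,<t,<e,t>>>>, pell is t; result <e,<t,<e,t>>>.
[[pell clud] thark]: thark is <<e,<t,<e,t>>>,e>, [pell clud] is <e,<t,<e,t>>>; result e.
[yold sned]: yold is <t,<e,<t,e>>>, sned is t; result <e,<t,e>>.
[[[pell clud] thark] [yold sned]]: [yold sned] is <e,<t,e>>, [[pell clud] thark] is e; result <t,e>.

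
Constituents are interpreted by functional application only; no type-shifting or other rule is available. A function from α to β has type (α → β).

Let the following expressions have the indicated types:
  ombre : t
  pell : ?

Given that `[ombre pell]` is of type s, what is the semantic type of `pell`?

(t → s)

[ombre pell] is required to be s. ombre : t cannot yield s as functor, so pell : (t → s).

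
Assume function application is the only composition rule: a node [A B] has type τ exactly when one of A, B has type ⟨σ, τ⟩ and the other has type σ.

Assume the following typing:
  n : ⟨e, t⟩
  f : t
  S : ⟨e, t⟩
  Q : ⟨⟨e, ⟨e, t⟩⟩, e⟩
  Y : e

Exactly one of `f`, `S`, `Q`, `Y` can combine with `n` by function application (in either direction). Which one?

f : t — no; n wants e, and f wants nothing (atomic).
S : ⟨e, t⟩ — no; n wants e, and S wants e.
Q : ⟨⟨e, ⟨e, t⟩⟩, e⟩ — no; n wants e, and Q wants ⟨e, ⟨e, t⟩⟩.
Y — combines: n : ⟨e, t⟩ takes Y : e as argument, giving t.

Y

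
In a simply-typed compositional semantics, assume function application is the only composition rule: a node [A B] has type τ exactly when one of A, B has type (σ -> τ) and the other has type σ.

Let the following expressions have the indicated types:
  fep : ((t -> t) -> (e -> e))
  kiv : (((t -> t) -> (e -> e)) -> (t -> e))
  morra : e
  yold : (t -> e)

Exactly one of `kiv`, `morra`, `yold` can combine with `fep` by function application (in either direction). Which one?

kiv

kiv — combines: kiv : (((t -> t) -> (e -> e)) -> (t -> e)) takes fep : ((t -> t) -> (e -> e)) as argument, giving (t -> e).
morra : e — does not combine with fep.
yold : (t -> e) — does not combine with fep.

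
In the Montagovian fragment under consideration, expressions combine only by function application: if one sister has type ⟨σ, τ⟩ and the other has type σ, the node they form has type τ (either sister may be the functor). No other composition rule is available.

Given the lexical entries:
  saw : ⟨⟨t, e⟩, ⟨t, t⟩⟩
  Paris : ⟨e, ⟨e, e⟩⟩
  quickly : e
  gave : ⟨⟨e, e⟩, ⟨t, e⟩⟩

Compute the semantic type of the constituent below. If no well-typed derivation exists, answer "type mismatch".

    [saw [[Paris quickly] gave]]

[Paris quickly] — Paris of type ⟨e, ⟨e, e⟩⟩ combines with quickly of type e: type ⟨e, e⟩.
[[Paris quickly] gave] — gave of type ⟨⟨e, e⟩, ⟨t, e⟩⟩ combines with [Paris quickly] of type ⟨e, e⟩: type ⟨t, e⟩.
[saw [[Paris quickly] gave]] — saw of type ⟨⟨t, e⟩, ⟨t, t⟩⟩ combines with [[Paris quickly] gave] of type ⟨t, e⟩: type ⟨t, t⟩.

⟨t, t⟩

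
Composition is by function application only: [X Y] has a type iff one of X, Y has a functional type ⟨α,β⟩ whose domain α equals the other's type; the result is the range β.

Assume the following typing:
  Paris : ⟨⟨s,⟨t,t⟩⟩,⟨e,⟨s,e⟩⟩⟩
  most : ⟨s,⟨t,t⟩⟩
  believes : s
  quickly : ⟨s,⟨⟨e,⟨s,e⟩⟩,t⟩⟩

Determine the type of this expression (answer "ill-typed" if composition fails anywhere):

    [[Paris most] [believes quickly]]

[Paris most]: functor Paris : ⟨⟨s,⟨t,t⟩⟩,⟨e,⟨s,e⟩⟩⟩, argument most : ⟨s,⟨t,t⟩⟩; result ⟨e,⟨s,e⟩⟩.
[believes quickly]: functor quickly : ⟨s,⟨⟨e,⟨s,e⟩⟩,t⟩⟩, argument believes : s; result ⟨⟨e,⟨s,e⟩⟩,t⟩.
[[Paris most] [believes quickly]]: functor [believes quickly] : ⟨⟨e,⟨s,e⟩⟩,t⟩, argument [Paris most] : ⟨e,⟨s,e⟩⟩; result t.

t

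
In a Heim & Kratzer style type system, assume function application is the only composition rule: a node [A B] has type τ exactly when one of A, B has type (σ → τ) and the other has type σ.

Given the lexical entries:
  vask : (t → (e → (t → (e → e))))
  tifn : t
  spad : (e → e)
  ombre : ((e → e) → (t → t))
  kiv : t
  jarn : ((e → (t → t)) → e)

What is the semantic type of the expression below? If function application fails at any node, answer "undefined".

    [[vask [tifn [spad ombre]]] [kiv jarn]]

[spad ombre] — ombre of type ((e → e) → (t → t)) combines with spad of type (e → e): type (t → t).
[tifn [spad ombre]] — [spad ombre] of type (t → t) combines with tifn of type t: type t.
[vask [tifn [spad ombre]]] — vask of type (t → (e → (t → (e → e)))) combines with [tifn [spad ombre]] of type t: type (e → (t → (e → e))).
At [kiv jarn]: neither t nor ((e → (t → t)) → e) can take the other as argument; the node is ill-typed.

undefined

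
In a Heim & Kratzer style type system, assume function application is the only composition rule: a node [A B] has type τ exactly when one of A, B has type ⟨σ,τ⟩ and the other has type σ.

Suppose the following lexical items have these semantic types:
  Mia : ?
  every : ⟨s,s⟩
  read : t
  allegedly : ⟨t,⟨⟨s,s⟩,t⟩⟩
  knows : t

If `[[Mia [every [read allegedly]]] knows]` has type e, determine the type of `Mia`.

⟨t,⟨t,e⟩⟩

For [[Mia [every [read allegedly]]] knows] to have type e with knows of type t, [Mia [every [read allegedly]]] must be the function: [Mia [every [read allegedly]]] : ⟨t,e⟩.
For [Mia [every [read allegedly]]] to have type ⟨t,e⟩ with [every [read allegedly]] of type t, Mia must be the function: Mia : ⟨t,⟨t,e⟩⟩.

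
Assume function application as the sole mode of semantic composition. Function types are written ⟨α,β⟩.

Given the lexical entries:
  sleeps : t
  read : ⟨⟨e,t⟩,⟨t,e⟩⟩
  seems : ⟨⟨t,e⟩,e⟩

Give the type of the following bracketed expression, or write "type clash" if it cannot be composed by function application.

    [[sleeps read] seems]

[sleeps read]: t and ⟨⟨e,t⟩,⟨t,e⟩⟩ cannot combine by function application — type clash.

type clash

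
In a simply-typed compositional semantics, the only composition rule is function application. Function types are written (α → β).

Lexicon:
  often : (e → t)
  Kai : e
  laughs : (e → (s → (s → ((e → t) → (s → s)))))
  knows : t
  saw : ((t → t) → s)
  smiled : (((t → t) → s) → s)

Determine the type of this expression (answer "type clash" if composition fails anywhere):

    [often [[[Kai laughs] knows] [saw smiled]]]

type clash

[Kai laughs]: laughs is (e → (s → (s → ((e → t) → (s → s))))), Kai is e; result (s → (s → ((e → t) → (s → s)))).
[[Kai laughs] knows]: (s → (s → ((e → t) → (s → s)))) with t — neither is a function whose domain matches the other; composition fails here.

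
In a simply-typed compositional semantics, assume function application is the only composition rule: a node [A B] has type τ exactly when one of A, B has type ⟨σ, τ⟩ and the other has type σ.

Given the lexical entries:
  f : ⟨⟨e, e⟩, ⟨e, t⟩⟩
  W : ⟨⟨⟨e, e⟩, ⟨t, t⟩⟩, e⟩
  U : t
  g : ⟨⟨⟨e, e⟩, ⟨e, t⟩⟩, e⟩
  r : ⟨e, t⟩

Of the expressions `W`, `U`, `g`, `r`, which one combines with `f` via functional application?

W : ⟨⟨⟨e, e⟩, ⟨t, t⟩⟩, e⟩ — does not combine with f.
U : t — does not combine with f.
g — combines: g : ⟨⟨⟨e, e⟩, ⟨e, t⟩⟩, e⟩ takes f : ⟨⟨e, e⟩, ⟨e, t⟩⟩ as argument, giving e.
r : ⟨e, t⟩ — does not combine with f.

g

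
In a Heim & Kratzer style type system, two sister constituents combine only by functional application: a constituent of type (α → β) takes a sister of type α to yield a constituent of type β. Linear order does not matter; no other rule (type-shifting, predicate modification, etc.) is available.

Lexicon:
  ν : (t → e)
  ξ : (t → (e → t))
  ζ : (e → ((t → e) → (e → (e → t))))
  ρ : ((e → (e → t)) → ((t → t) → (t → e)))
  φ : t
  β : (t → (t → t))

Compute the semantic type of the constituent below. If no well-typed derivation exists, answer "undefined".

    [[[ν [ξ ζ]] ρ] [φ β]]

undefined

[ξ ζ]: (t → (e → t)) with (e → ((t → e) → (e → (e → t)))) — neither is a function whose domain matches the other; composition fails here.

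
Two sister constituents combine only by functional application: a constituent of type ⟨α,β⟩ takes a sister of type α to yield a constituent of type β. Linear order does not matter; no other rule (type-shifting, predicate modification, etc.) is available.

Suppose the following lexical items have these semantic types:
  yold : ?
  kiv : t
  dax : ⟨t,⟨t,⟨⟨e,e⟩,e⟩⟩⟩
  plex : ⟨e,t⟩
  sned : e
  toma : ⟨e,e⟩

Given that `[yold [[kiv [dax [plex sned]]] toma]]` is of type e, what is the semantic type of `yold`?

⟨e,e⟩

[yold [[kiv [dax [plex sned]]] toma]] is required to be e. [[kiv [dax [plex sned]]] toma] : e cannot yield e as functor, so yold : ⟨e,e⟩.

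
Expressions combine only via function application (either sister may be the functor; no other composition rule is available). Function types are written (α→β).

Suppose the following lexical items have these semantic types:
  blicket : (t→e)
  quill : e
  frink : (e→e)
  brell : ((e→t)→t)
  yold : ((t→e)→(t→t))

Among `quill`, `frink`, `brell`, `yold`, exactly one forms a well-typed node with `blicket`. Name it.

yold

quill : e — neither side's domain matches the other.
frink : (e→e) — neither side's domain matches the other.
brell : ((e→t)→t) — neither side's domain matches the other.
yold — combines: yold : ((t→e)→(t→t)) takes blicket : (t→e) as argument, giving (t→t).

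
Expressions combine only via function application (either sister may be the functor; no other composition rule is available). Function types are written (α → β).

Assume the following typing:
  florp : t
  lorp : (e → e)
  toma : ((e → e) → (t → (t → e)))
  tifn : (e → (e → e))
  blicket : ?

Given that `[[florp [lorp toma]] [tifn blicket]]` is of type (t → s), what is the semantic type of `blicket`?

[[florp [lorp toma]] [tifn blicket]] is required to be (t → s). [florp [lorp toma]] : (t → e) cannot yield (t → s) as functor, so [tifn blicket] : ((t → e) → (t → s)).
[tifn blicket] is required to be ((t → e) → (t → s)). tifn : (e → (e → e)) cannot yield ((t → e) → (t → s)) as functor, so blicket : ((e → (e → e)) → ((t → e) → (t → s))).

((e → (e → e)) → ((t → e) → (t → s)))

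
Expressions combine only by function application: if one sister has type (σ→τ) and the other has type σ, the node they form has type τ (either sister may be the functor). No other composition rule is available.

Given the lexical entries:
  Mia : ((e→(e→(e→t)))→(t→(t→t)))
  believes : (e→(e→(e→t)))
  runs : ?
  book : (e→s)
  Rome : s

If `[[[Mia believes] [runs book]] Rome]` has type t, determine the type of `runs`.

((e→s)→((t→(t→t))→(s→t)))

At [[[Mia believes] [runs book]] Rome] (required: t): Rome is s, which is not a function with range t; hence [[Mia believes] [runs book]] is the functor — type (s→t).
At [[Mia believes] [runs book]] (required: (s→t)): [Mia believes] is (t→(t→t)), which is not a function with range (s→t); hence [runs book] is the functor — type ((t→(t→t))→(s→t)).
At [runs book] (required: ((t→(t→t))→(s→t))): book is (e→s), which is not a function with range ((t→(t→t))→(s→t)); hence runs is the functor — type ((e→s)→((t→(t→t))→(s→t))).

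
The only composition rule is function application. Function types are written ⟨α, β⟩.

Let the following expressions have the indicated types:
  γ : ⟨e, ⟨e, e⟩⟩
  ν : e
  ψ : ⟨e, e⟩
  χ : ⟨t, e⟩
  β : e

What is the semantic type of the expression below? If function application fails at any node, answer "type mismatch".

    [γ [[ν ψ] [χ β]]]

[ν ψ]: functor ψ : ⟨e, e⟩, argument ν : e; result e.
At [χ β]: neither ⟨t, e⟩ nor e can take the other as argument; the node is ill-typed.

type mismatch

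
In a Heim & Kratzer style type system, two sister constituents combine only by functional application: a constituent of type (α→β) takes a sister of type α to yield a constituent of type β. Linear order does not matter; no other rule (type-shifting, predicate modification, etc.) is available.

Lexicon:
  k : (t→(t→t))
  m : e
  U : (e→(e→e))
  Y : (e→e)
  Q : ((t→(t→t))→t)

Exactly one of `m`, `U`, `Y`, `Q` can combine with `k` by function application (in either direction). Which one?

Q

m : e — does not combine with k.
U : (e→(e→e)) — does not combine with k.
Y : (e→e) — does not combine with k.
Q — combines: Q : ((t→(t→t))→t) takes k : (t→(t→t)) as argument, giving t.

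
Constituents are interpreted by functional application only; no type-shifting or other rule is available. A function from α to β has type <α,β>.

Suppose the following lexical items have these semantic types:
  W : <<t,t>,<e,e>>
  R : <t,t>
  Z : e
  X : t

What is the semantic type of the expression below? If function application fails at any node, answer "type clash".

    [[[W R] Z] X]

[W R]: functor W : <<t,t>,<e,e>>, argument R : <t,t>; result <e,e>.
[[W R] Z]: functor [W R] : <e,e>, argument Z : e; result e.
[[[W R] Z] X]: e with t — neither is a function whose domain matches the other; composition fails here.

type clash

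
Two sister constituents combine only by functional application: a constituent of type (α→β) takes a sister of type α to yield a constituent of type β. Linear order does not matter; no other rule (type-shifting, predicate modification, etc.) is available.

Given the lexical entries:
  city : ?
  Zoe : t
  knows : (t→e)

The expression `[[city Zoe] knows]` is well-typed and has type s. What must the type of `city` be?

(t→((t→e)→s))

[[city Zoe] knows] is required to be s. knows : (t→e) cannot yield s as functor, so [city Zoe] : ((t→e)→s).
[city Zoe] is required to be ((t→e)→s). Zoe : t cannot yield ((t→e)→s) as functor, so city : (t→((t→e)→s)).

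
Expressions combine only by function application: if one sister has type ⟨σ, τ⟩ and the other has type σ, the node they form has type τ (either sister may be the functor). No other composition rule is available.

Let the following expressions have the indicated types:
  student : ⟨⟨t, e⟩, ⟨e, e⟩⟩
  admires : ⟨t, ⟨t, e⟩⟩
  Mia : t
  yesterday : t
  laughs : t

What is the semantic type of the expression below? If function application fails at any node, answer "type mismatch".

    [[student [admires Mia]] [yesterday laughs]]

At [admires Mia], admires : ⟨t, ⟨t, e⟩⟩ takes Mia : t, giving ⟨t, e⟩.
At [student [admires Mia]], student : ⟨⟨t, e⟩, ⟨e, e⟩⟩ takes [admires Mia] : ⟨t, e⟩, giving ⟨e, e⟩.
[yesterday laughs]: t and t cannot combine by function application — type clash.

type mismatch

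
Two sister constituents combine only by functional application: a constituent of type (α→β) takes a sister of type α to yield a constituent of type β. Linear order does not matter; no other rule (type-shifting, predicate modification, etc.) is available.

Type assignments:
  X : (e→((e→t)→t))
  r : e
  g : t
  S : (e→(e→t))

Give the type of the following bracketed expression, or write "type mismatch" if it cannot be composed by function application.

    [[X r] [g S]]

type mismatch

[X r] — X of type (e→((e→t)→t)) combines with r of type e: type ((e→t)→t).
[g S]: t with (e→(e→t)) — neither is a function whose domain matches the other; composition fails here.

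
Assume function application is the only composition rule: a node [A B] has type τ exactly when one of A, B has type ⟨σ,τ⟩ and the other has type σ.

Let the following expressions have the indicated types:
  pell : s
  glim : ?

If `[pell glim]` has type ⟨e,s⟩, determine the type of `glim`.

For [pell glim] to have type ⟨e,s⟩ with pell of type s, glim must be the function: glim : ⟨s,⟨e,s⟩⟩.

⟨s,⟨e,s⟩⟩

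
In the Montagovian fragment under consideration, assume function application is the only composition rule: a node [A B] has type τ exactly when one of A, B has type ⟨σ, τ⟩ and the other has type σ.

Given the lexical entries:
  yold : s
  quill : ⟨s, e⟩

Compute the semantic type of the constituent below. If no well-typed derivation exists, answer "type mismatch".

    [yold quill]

e

[yold quill] — quill of type ⟨s, e⟩ combines with yold of type s: type e.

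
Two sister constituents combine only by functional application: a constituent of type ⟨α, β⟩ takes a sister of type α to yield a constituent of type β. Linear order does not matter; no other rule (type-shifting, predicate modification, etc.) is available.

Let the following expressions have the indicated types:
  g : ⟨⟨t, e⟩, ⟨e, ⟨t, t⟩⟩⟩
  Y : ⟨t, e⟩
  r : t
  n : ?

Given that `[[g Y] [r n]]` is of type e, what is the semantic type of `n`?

[[g Y] [r n]] must have type e. The sister [g Y] has type ⟨e, ⟨t, t⟩⟩; that is not a function onto e, so [r n] must be the functor, of type ⟨⟨e, ⟨t, t⟩⟩, e⟩.
[r n] must have type ⟨⟨e, ⟨t, t⟩⟩, e⟩. The sister r has type t; that is not a function onto ⟨⟨e, ⟨t, t⟩⟩, e⟩, so n must be the functor, of type ⟨t, ⟨⟨e, ⟨t, t⟩⟩, e⟩⟩.

⟨t, ⟨⟨e, ⟨t, t⟩⟩, e⟩⟩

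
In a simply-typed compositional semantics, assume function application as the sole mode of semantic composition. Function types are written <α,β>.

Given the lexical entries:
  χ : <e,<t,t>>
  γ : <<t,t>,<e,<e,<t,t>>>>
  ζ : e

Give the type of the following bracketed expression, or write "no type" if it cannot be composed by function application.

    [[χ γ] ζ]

no type

At [χ γ]: neither <e,<t,t>> nor <<t,t>,<e,<e,<t,t>>>> can take the other as argument; the node is ill-typed.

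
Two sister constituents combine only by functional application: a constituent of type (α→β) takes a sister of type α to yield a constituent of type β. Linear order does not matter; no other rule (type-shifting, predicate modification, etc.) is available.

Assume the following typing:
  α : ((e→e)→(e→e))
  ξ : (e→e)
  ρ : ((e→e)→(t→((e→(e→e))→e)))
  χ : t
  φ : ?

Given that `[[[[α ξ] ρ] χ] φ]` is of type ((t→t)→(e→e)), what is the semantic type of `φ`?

(((e→(e→e))→e)→((t→t)→(e→e)))

[[[[α ξ] ρ] χ] φ] is required to be ((t→t)→(e→e)). [[[α ξ] ρ] χ] : ((e→(e→e))→e) cannot yield ((t→t)→(e→e)) as functor, so φ : (((e→(e→e))→e)→((t→t)→(e→e))).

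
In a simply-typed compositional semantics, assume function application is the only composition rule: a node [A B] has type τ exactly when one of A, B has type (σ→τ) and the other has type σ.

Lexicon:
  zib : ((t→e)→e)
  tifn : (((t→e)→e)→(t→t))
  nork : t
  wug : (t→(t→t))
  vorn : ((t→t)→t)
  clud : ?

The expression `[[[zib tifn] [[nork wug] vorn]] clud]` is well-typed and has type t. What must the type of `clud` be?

[[[zib tifn] [[nork wug] vorn]] clud] must have type t. The sister [[zib tifn] [[nork wug] vorn]] has type t; that is not a function onto t, so clud must be the functor, of type (t→t).

(t→t)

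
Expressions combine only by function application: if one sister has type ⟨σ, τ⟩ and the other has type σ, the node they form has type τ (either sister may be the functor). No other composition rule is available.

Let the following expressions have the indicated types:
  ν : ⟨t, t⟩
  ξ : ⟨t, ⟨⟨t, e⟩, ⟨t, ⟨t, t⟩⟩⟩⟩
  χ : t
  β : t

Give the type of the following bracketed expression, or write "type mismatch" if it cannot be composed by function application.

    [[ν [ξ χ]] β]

type mismatch

[ξ χ] — ξ of type ⟨t, ⟨⟨t, e⟩, ⟨t, ⟨t, t⟩⟩⟩⟩ combines with χ of type t: type ⟨⟨t, e⟩, ⟨t, ⟨t, t⟩⟩⟩.
At [ν [ξ χ]]: neither ⟨t, t⟩ nor ⟨⟨t, e⟩, ⟨t, ⟨t, t⟩⟩⟩ can take the other as argument; the node is ill-typed.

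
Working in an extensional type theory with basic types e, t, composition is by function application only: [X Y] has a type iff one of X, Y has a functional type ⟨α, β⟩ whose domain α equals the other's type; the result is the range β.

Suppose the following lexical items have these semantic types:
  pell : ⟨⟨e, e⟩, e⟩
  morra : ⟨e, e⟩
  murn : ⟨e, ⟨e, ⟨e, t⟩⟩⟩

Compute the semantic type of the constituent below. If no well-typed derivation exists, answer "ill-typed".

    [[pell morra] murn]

[pell morra]: functor pell : ⟨⟨e, e⟩, e⟩, argument morra : ⟨e, e⟩; result e.
[[pell morra] murn]: functor murn : ⟨e, ⟨e, ⟨e, t⟩⟩⟩, argument [pell morra] : e; result ⟨e, ⟨e, t⟩⟩.

⟨e, ⟨e, t⟩⟩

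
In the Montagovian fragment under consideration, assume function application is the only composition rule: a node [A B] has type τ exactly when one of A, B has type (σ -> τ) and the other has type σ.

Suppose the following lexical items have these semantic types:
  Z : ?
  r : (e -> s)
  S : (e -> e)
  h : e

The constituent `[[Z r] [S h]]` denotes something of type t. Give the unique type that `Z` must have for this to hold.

[[Z r] [S h]] is required to be t. [S h] : e cannot yield t as functor, so [Z r] : (e -> t).
[Z r] is required to be (e -> t). r : (e -> s) cannot yield (e -> t) as functor, so Z : ((e -> s) -> (e -> t)).

((e -> s) -> (e -> t))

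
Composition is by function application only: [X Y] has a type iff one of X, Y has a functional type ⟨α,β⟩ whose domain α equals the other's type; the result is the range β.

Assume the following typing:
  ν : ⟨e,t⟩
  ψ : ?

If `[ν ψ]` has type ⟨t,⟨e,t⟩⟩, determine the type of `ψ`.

⟨⟨e,t⟩,⟨t,⟨e,t⟩⟩⟩

[ν ψ] must have type ⟨t,⟨e,t⟩⟩. The sister ν has type ⟨e,t⟩; that is not a function onto ⟨t,⟨e,t⟩⟩, so ψ must be the functor, of type ⟨⟨e,t⟩,⟨t,⟨e,t⟩⟩⟩.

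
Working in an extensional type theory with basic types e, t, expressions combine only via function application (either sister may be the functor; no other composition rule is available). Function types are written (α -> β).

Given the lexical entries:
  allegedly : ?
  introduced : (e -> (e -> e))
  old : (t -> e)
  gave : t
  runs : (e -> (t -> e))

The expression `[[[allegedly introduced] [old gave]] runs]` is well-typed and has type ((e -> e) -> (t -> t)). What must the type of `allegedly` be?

((e -> (e -> e)) -> (e -> ((e -> (t -> e)) -> ((e -> e) -> (t -> t)))))

For [[[allegedly introduced] [old gave]] runs] to have type ((e -> e) -> (t -> t)) with runs of type (e -> (t -> e)), [[allegedly introduced] [old gave]] must be the function: [[allegedly introduced] [old gave]] : ((e -> (t -> e)) -> ((e -> e) -> (t -> t))).
For [[allegedly introduced] [old gave]] to have type ((e -> (t -> e)) -> ((e -> e) -> (t -> t))) with [old gave] of type e, [allegedly introduced] must be the function: [allegedly introduced] : (e -> ((e -> (t -> e)) -> ((e -> e) -> (t -> t)))).
For [allegedly introduced] to have type (e -> ((e -> (t -> e)) -> ((e -> e) -> (t -> t)))) with introduced of type (e -> (e -> e)), allegedly must be the function: allegedly : ((e -> (e -> e)) -> (e -> ((e -> (t -> e)) -> ((e -> e) -> (t -> t))))).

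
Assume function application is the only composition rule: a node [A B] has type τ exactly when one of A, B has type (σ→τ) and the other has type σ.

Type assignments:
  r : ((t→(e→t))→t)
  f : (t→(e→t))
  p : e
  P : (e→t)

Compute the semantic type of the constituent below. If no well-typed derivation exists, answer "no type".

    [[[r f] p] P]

no type

[r f]: ((t→(e→t))→t) applied to (t→(e→t)) yields t.
[[r f] p]: t and e cannot combine by function application — type clash.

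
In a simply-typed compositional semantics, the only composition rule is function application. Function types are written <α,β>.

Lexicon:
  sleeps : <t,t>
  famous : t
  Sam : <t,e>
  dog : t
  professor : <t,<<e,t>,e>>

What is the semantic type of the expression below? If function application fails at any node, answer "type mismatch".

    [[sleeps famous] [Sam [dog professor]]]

[sleeps famous]: <t,t> applied to t yields t.
[dog professor]: <t,<<e,t>,e>> applied to t yields <<e,t>,e>.
[Sam [dog professor]]: <t,e> with <<e,t>,e> — neither is a function whose domain matches the other; composition fails here.

type mismatch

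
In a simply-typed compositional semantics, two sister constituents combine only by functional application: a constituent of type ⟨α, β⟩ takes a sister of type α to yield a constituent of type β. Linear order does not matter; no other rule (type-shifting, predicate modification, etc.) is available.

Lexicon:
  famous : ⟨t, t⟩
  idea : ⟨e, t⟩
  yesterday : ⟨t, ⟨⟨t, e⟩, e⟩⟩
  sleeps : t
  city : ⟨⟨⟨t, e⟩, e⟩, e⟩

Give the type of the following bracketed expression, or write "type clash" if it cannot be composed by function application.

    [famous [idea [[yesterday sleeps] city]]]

[yesterday sleeps]: ⟨t, ⟨⟨t, e⟩, e⟩⟩ applied to t yields ⟨⟨t, e⟩, e⟩.
[[yesterday sleeps] city]: ⟨⟨⟨t, e⟩, e⟩, e⟩ applied to ⟨⟨t, e⟩, e⟩ yields e.
[idea [[yesterday sleeps] city]]: ⟨e, t⟩ applied to e yields t.
[famous [idea [[yesterday sleeps] city]]]: ⟨t, t⟩ applied to t yields t.

t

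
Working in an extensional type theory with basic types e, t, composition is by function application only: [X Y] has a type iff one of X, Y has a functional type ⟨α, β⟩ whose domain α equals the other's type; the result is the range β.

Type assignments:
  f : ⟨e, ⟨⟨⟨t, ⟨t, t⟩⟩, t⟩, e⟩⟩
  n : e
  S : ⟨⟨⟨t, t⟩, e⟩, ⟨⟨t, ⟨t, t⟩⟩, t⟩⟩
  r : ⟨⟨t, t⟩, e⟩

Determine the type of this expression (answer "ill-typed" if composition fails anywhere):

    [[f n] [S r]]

e

[f n]: ⟨e, ⟨⟨⟨t, ⟨t, t⟩⟩, t⟩, e⟩⟩ applied to e yields ⟨⟨⟨t, ⟨t, t⟩⟩, t⟩, e⟩.
[S r]: ⟨⟨⟨t, t⟩, e⟩, ⟨⟨t, ⟨t, t⟩⟩, t⟩⟩ applied to ⟨⟨t, t⟩, e⟩ yields ⟨⟨t, ⟨t, t⟩⟩, t⟩.
[[f n] [S r]]: ⟨⟨⟨t, ⟨t, t⟩⟩, t⟩, e⟩ applied to ⟨⟨t, ⟨t, t⟩⟩, t⟩ yields e.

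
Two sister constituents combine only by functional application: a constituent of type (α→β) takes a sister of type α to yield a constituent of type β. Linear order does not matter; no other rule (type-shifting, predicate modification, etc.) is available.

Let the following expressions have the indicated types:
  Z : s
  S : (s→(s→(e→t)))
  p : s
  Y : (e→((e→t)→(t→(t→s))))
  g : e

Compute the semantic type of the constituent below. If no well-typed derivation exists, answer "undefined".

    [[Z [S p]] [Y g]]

(t→(t→s))

[S p]: functor S : (s→(s→(e→t))), argument p : s; result (s→(e→t)).
[Z [S p]]: functor [S p] : (s→(e→t)), argument Z : s; result (e→t).
[Y g]: functor Y : (e→((e→t)→(t→(t→s)))), argument g : e; result ((e→t)→(t→(t→s))).
[[Z [S p]] [Y g]]: functor [Y g] : ((e→t)→(t→(t→s))), argument [Z [S p]] : (e→t); result (t→(t→s)).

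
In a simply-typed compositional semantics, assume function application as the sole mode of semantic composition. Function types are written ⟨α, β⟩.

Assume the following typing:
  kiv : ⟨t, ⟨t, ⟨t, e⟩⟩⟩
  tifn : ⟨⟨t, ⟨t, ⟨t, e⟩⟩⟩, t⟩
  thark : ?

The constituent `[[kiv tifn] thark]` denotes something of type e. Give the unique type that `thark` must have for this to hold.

At [[kiv tifn] thark] (required: e): [kiv tifn] is t, which is not a function with range e; hence thark is the functor — type ⟨t, e⟩.

⟨t, e⟩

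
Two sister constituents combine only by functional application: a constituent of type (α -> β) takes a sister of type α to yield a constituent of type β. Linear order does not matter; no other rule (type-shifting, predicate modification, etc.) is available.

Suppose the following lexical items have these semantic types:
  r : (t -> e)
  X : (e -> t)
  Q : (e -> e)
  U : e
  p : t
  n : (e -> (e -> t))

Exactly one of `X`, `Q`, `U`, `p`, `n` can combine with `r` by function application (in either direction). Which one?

p

X : (e -> t) — r needs t; X needs e; neither fits.
Q : (e -> e) — r needs t; Q needs e; neither fits.
U : e — r needs t; U needs nothing (atomic); neither fits.
p — combines: r : (t -> e) takes p : t as argument, giving e.
n : (e -> (e -> t)) — r needs t; n needs e; neither fits.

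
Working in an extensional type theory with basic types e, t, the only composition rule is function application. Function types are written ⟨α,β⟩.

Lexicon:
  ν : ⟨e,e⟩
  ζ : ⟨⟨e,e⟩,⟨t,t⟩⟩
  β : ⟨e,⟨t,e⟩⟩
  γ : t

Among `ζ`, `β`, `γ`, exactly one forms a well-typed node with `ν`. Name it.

ζ

ζ — combines: ζ : ⟨⟨e,e⟩,⟨t,t⟩⟩ takes ν : ⟨e,e⟩ as argument, giving ⟨t,t⟩.
β : ⟨e,⟨t,e⟩⟩ — does not combine with ν.
γ : t — does not combine with ν.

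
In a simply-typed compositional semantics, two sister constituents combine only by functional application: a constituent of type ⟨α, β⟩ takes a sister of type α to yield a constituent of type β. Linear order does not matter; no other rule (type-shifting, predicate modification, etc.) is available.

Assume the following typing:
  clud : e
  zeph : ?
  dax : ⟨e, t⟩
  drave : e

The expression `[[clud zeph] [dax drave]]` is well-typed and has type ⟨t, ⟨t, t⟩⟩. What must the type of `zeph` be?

⟨e, ⟨t, ⟨t, ⟨t, t⟩⟩⟩⟩

[[clud zeph] [dax drave]] is required to be ⟨t, ⟨t, t⟩⟩. [dax drave] : t cannot yield ⟨t, ⟨t, t⟩⟩ as functor, so [clud zeph] : ⟨t, ⟨t, ⟨t, t⟩⟩⟩.
[clud zeph] is required to be ⟨t, ⟨t, ⟨t, t⟩⟩⟩. clud : e cannot yield ⟨t, ⟨t, ⟨t, t⟩⟩⟩ as functor, so zeph : ⟨e, ⟨t, ⟨t, ⟨t, t⟩⟩⟩⟩.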